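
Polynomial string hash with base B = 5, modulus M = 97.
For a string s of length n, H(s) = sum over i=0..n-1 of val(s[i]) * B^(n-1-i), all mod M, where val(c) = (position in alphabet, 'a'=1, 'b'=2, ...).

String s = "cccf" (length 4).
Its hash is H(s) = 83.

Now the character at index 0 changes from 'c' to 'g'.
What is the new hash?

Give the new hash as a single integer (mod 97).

val('c') = 3, val('g') = 7
Position k = 0, exponent = n-1-k = 3
B^3 mod M = 5^3 mod 97 = 28
Delta = (7 - 3) * 28 mod 97 = 15
New hash = (83 + 15) mod 97 = 1

Answer: 1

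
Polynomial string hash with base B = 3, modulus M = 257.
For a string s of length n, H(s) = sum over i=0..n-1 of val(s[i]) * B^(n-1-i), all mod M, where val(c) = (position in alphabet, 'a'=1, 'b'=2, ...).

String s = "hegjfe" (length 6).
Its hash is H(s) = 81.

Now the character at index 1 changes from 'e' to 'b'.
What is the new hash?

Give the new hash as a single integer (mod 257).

val('e') = 5, val('b') = 2
Position k = 1, exponent = n-1-k = 4
B^4 mod M = 3^4 mod 257 = 81
Delta = (2 - 5) * 81 mod 257 = 14
New hash = (81 + 14) mod 257 = 95

Answer: 95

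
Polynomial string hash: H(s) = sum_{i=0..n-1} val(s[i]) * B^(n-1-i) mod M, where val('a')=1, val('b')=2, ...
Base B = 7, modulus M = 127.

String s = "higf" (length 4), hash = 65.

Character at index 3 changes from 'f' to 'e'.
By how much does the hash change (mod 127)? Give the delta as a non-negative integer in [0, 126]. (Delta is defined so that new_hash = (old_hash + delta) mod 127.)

Answer: 126

Derivation:
Delta formula: (val(new) - val(old)) * B^(n-1-k) mod M
  val('e') - val('f') = 5 - 6 = -1
  B^(n-1-k) = 7^0 mod 127 = 1
  Delta = -1 * 1 mod 127 = 126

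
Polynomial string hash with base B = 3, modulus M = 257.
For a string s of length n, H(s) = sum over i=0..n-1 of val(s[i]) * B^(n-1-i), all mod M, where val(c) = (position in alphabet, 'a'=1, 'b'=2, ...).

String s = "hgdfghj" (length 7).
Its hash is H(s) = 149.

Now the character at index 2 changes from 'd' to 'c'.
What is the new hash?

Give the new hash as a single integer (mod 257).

Answer: 68

Derivation:
val('d') = 4, val('c') = 3
Position k = 2, exponent = n-1-k = 4
B^4 mod M = 3^4 mod 257 = 81
Delta = (3 - 4) * 81 mod 257 = 176
New hash = (149 + 176) mod 257 = 68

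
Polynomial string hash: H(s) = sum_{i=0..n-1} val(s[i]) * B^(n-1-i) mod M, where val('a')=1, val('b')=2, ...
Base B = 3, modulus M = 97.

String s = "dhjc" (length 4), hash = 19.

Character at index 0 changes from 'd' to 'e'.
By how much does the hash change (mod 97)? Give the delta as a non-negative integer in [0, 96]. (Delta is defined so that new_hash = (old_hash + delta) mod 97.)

Answer: 27

Derivation:
Delta formula: (val(new) - val(old)) * B^(n-1-k) mod M
  val('e') - val('d') = 5 - 4 = 1
  B^(n-1-k) = 3^3 mod 97 = 27
  Delta = 1 * 27 mod 97 = 27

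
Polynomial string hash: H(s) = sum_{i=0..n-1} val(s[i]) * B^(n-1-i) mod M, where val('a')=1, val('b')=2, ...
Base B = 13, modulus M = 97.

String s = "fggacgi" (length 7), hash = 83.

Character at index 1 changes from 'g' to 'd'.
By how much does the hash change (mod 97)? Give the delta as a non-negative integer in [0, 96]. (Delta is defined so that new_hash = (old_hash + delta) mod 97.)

Delta formula: (val(new) - val(old)) * B^(n-1-k) mod M
  val('d') - val('g') = 4 - 7 = -3
  B^(n-1-k) = 13^5 mod 97 = 74
  Delta = -3 * 74 mod 97 = 69

Answer: 69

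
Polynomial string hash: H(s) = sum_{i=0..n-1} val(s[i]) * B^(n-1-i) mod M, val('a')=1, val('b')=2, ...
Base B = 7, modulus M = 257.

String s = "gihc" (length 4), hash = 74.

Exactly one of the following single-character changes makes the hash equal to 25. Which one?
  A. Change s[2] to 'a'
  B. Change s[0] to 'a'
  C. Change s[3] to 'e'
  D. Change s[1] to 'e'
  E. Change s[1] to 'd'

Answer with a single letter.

Option A: s[2]='h'->'a', delta=(1-8)*7^1 mod 257 = 208, hash=74+208 mod 257 = 25 <-- target
Option B: s[0]='g'->'a', delta=(1-7)*7^3 mod 257 = 255, hash=74+255 mod 257 = 72
Option C: s[3]='c'->'e', delta=(5-3)*7^0 mod 257 = 2, hash=74+2 mod 257 = 76
Option D: s[1]='i'->'e', delta=(5-9)*7^2 mod 257 = 61, hash=74+61 mod 257 = 135
Option E: s[1]='i'->'d', delta=(4-9)*7^2 mod 257 = 12, hash=74+12 mod 257 = 86

Answer: A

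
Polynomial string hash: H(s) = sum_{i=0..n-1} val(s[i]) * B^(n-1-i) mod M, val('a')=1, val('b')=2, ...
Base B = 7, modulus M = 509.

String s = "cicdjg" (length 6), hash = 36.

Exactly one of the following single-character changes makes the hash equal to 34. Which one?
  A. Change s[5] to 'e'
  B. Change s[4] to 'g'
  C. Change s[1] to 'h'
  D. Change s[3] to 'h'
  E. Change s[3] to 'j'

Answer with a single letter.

Answer: A

Derivation:
Option A: s[5]='g'->'e', delta=(5-7)*7^0 mod 509 = 507, hash=36+507 mod 509 = 34 <-- target
Option B: s[4]='j'->'g', delta=(7-10)*7^1 mod 509 = 488, hash=36+488 mod 509 = 15
Option C: s[1]='i'->'h', delta=(8-9)*7^4 mod 509 = 144, hash=36+144 mod 509 = 180
Option D: s[3]='d'->'h', delta=(8-4)*7^2 mod 509 = 196, hash=36+196 mod 509 = 232
Option E: s[3]='d'->'j', delta=(10-4)*7^2 mod 509 = 294, hash=36+294 mod 509 = 330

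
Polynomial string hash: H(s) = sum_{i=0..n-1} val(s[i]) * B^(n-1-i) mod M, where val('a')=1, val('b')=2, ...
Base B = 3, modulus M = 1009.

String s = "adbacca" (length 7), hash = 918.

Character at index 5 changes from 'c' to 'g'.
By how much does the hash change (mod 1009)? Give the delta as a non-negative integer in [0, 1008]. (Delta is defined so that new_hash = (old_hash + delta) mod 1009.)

Answer: 12

Derivation:
Delta formula: (val(new) - val(old)) * B^(n-1-k) mod M
  val('g') - val('c') = 7 - 3 = 4
  B^(n-1-k) = 3^1 mod 1009 = 3
  Delta = 4 * 3 mod 1009 = 12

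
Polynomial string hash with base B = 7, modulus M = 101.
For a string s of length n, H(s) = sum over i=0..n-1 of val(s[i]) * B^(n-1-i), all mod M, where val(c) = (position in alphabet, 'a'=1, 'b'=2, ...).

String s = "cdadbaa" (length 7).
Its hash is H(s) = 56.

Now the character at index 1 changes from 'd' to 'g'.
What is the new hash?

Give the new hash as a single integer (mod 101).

Answer: 78

Derivation:
val('d') = 4, val('g') = 7
Position k = 1, exponent = n-1-k = 5
B^5 mod M = 7^5 mod 101 = 41
Delta = (7 - 4) * 41 mod 101 = 22
New hash = (56 + 22) mod 101 = 78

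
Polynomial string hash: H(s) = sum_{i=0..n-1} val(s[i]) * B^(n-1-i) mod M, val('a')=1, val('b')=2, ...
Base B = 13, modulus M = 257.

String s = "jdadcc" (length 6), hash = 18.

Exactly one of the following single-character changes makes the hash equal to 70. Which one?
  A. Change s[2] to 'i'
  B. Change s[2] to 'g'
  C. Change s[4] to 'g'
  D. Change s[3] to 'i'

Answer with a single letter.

Option A: s[2]='a'->'i', delta=(9-1)*13^3 mod 257 = 100, hash=18+100 mod 257 = 118
Option B: s[2]='a'->'g', delta=(7-1)*13^3 mod 257 = 75, hash=18+75 mod 257 = 93
Option C: s[4]='c'->'g', delta=(7-3)*13^1 mod 257 = 52, hash=18+52 mod 257 = 70 <-- target
Option D: s[3]='d'->'i', delta=(9-4)*13^2 mod 257 = 74, hash=18+74 mod 257 = 92

Answer: C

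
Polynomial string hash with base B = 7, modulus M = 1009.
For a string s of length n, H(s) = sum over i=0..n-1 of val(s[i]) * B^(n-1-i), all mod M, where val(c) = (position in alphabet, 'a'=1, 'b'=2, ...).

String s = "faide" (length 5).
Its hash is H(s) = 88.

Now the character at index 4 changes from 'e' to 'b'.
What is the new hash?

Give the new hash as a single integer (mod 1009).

Answer: 85

Derivation:
val('e') = 5, val('b') = 2
Position k = 4, exponent = n-1-k = 0
B^0 mod M = 7^0 mod 1009 = 1
Delta = (2 - 5) * 1 mod 1009 = 1006
New hash = (88 + 1006) mod 1009 = 85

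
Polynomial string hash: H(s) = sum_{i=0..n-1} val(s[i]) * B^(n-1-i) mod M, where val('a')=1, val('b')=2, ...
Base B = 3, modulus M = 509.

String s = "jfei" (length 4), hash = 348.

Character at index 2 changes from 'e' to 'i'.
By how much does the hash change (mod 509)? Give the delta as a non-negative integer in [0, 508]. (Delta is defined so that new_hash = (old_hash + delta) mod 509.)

Answer: 12

Derivation:
Delta formula: (val(new) - val(old)) * B^(n-1-k) mod M
  val('i') - val('e') = 9 - 5 = 4
  B^(n-1-k) = 3^1 mod 509 = 3
  Delta = 4 * 3 mod 509 = 12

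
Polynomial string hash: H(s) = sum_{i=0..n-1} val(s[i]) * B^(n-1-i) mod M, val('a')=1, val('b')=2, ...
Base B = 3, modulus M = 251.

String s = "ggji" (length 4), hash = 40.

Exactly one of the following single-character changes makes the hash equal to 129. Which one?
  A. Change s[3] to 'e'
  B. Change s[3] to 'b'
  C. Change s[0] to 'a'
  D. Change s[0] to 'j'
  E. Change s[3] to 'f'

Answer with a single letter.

Answer: C

Derivation:
Option A: s[3]='i'->'e', delta=(5-9)*3^0 mod 251 = 247, hash=40+247 mod 251 = 36
Option B: s[3]='i'->'b', delta=(2-9)*3^0 mod 251 = 244, hash=40+244 mod 251 = 33
Option C: s[0]='g'->'a', delta=(1-7)*3^3 mod 251 = 89, hash=40+89 mod 251 = 129 <-- target
Option D: s[0]='g'->'j', delta=(10-7)*3^3 mod 251 = 81, hash=40+81 mod 251 = 121
Option E: s[3]='i'->'f', delta=(6-9)*3^0 mod 251 = 248, hash=40+248 mod 251 = 37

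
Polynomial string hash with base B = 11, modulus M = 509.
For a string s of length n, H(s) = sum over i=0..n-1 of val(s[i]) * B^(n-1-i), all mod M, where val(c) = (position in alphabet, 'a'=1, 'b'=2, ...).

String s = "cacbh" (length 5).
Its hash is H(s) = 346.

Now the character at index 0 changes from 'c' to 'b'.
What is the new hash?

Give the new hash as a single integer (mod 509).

Answer: 466

Derivation:
val('c') = 3, val('b') = 2
Position k = 0, exponent = n-1-k = 4
B^4 mod M = 11^4 mod 509 = 389
Delta = (2 - 3) * 389 mod 509 = 120
New hash = (346 + 120) mod 509 = 466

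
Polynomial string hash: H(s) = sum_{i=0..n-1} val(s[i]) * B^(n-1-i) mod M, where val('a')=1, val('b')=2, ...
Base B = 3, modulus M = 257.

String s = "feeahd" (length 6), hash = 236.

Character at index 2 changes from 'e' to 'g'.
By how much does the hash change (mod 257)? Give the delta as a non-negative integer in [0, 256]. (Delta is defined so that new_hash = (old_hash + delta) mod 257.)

Delta formula: (val(new) - val(old)) * B^(n-1-k) mod M
  val('g') - val('e') = 7 - 5 = 2
  B^(n-1-k) = 3^3 mod 257 = 27
  Delta = 2 * 27 mod 257 = 54

Answer: 54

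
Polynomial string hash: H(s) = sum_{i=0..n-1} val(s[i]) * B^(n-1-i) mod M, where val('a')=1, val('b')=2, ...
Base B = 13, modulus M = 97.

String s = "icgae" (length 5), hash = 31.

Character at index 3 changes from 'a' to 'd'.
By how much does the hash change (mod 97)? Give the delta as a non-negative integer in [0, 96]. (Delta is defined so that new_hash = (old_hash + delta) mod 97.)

Answer: 39

Derivation:
Delta formula: (val(new) - val(old)) * B^(n-1-k) mod M
  val('d') - val('a') = 4 - 1 = 3
  B^(n-1-k) = 13^1 mod 97 = 13
  Delta = 3 * 13 mod 97 = 39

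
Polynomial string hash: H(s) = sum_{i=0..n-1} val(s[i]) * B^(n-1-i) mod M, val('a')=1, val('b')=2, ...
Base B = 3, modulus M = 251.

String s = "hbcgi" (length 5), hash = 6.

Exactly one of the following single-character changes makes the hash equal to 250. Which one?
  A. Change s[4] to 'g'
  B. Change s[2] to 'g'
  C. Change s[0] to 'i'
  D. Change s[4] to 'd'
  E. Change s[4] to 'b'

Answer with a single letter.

Answer: E

Derivation:
Option A: s[4]='i'->'g', delta=(7-9)*3^0 mod 251 = 249, hash=6+249 mod 251 = 4
Option B: s[2]='c'->'g', delta=(7-3)*3^2 mod 251 = 36, hash=6+36 mod 251 = 42
Option C: s[0]='h'->'i', delta=(9-8)*3^4 mod 251 = 81, hash=6+81 mod 251 = 87
Option D: s[4]='i'->'d', delta=(4-9)*3^0 mod 251 = 246, hash=6+246 mod 251 = 1
Option E: s[4]='i'->'b', delta=(2-9)*3^0 mod 251 = 244, hash=6+244 mod 251 = 250 <-- target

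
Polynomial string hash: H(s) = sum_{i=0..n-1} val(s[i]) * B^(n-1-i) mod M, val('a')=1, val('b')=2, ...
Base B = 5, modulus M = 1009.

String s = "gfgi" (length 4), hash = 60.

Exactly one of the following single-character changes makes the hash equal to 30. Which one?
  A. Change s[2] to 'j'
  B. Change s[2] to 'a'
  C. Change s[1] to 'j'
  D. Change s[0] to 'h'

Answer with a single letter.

Answer: B

Derivation:
Option A: s[2]='g'->'j', delta=(10-7)*5^1 mod 1009 = 15, hash=60+15 mod 1009 = 75
Option B: s[2]='g'->'a', delta=(1-7)*5^1 mod 1009 = 979, hash=60+979 mod 1009 = 30 <-- target
Option C: s[1]='f'->'j', delta=(10-6)*5^2 mod 1009 = 100, hash=60+100 mod 1009 = 160
Option D: s[0]='g'->'h', delta=(8-7)*5^3 mod 1009 = 125, hash=60+125 mod 1009 = 185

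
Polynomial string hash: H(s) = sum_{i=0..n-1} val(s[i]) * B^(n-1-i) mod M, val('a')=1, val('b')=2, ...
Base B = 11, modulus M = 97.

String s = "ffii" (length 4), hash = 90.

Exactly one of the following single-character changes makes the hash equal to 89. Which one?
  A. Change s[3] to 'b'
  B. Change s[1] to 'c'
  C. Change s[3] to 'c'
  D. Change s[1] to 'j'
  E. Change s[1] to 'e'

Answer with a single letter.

Answer: D

Derivation:
Option A: s[3]='i'->'b', delta=(2-9)*11^0 mod 97 = 90, hash=90+90 mod 97 = 83
Option B: s[1]='f'->'c', delta=(3-6)*11^2 mod 97 = 25, hash=90+25 mod 97 = 18
Option C: s[3]='i'->'c', delta=(3-9)*11^0 mod 97 = 91, hash=90+91 mod 97 = 84
Option D: s[1]='f'->'j', delta=(10-6)*11^2 mod 97 = 96, hash=90+96 mod 97 = 89 <-- target
Option E: s[1]='f'->'e', delta=(5-6)*11^2 mod 97 = 73, hash=90+73 mod 97 = 66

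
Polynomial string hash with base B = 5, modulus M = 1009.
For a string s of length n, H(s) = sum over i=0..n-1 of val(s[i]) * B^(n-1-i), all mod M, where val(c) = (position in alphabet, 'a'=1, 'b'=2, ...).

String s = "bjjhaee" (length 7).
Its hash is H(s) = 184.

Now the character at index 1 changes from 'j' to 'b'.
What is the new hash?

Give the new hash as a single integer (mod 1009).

Answer: 409

Derivation:
val('j') = 10, val('b') = 2
Position k = 1, exponent = n-1-k = 5
B^5 mod M = 5^5 mod 1009 = 98
Delta = (2 - 10) * 98 mod 1009 = 225
New hash = (184 + 225) mod 1009 = 409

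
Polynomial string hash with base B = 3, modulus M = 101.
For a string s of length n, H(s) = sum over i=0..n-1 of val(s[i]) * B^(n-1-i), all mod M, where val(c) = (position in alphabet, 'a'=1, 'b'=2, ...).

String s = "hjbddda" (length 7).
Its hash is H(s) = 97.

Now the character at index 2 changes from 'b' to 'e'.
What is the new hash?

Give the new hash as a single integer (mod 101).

Answer: 37

Derivation:
val('b') = 2, val('e') = 5
Position k = 2, exponent = n-1-k = 4
B^4 mod M = 3^4 mod 101 = 81
Delta = (5 - 2) * 81 mod 101 = 41
New hash = (97 + 41) mod 101 = 37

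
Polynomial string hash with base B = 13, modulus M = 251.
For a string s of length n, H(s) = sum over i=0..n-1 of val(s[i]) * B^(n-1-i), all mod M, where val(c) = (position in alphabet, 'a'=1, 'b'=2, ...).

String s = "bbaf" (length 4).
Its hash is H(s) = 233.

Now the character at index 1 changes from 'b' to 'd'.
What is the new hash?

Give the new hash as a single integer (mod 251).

val('b') = 2, val('d') = 4
Position k = 1, exponent = n-1-k = 2
B^2 mod M = 13^2 mod 251 = 169
Delta = (4 - 2) * 169 mod 251 = 87
New hash = (233 + 87) mod 251 = 69

Answer: 69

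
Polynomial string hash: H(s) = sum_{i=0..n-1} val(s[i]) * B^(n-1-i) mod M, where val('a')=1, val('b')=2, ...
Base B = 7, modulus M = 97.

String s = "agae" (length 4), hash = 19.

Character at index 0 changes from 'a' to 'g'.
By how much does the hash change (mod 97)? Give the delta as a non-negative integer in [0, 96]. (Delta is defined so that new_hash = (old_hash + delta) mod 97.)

Delta formula: (val(new) - val(old)) * B^(n-1-k) mod M
  val('g') - val('a') = 7 - 1 = 6
  B^(n-1-k) = 7^3 mod 97 = 52
  Delta = 6 * 52 mod 97 = 21

Answer: 21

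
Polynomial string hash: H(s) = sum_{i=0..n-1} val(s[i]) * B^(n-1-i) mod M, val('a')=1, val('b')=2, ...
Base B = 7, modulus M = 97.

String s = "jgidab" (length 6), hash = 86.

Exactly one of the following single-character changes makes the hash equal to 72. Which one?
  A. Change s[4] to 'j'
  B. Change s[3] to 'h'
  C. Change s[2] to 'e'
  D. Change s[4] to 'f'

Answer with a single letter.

Answer: C

Derivation:
Option A: s[4]='a'->'j', delta=(10-1)*7^1 mod 97 = 63, hash=86+63 mod 97 = 52
Option B: s[3]='d'->'h', delta=(8-4)*7^2 mod 97 = 2, hash=86+2 mod 97 = 88
Option C: s[2]='i'->'e', delta=(5-9)*7^3 mod 97 = 83, hash=86+83 mod 97 = 72 <-- target
Option D: s[4]='a'->'f', delta=(6-1)*7^1 mod 97 = 35, hash=86+35 mod 97 = 24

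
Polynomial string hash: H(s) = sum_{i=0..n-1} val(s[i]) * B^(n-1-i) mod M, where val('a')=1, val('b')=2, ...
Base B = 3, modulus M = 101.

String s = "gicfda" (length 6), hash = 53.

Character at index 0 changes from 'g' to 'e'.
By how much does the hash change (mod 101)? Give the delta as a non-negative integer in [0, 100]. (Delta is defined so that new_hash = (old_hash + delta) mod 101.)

Delta formula: (val(new) - val(old)) * B^(n-1-k) mod M
  val('e') - val('g') = 5 - 7 = -2
  B^(n-1-k) = 3^5 mod 101 = 41
  Delta = -2 * 41 mod 101 = 19

Answer: 19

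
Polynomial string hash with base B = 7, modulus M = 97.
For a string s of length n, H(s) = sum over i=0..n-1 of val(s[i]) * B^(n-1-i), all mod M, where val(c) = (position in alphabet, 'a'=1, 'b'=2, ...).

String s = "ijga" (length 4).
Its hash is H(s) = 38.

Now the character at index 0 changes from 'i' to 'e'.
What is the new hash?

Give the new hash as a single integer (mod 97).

val('i') = 9, val('e') = 5
Position k = 0, exponent = n-1-k = 3
B^3 mod M = 7^3 mod 97 = 52
Delta = (5 - 9) * 52 mod 97 = 83
New hash = (38 + 83) mod 97 = 24

Answer: 24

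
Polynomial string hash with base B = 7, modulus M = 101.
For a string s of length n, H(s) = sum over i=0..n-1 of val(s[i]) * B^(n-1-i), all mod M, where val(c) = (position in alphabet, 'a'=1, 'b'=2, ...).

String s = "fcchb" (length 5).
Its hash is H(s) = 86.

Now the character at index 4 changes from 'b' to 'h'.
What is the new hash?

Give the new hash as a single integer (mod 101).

Answer: 92

Derivation:
val('b') = 2, val('h') = 8
Position k = 4, exponent = n-1-k = 0
B^0 mod M = 7^0 mod 101 = 1
Delta = (8 - 2) * 1 mod 101 = 6
New hash = (86 + 6) mod 101 = 92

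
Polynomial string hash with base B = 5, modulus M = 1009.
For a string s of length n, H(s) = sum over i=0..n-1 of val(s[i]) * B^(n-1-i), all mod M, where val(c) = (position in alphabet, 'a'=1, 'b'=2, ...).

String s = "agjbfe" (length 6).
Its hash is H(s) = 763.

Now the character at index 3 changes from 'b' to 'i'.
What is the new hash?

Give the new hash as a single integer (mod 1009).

val('b') = 2, val('i') = 9
Position k = 3, exponent = n-1-k = 2
B^2 mod M = 5^2 mod 1009 = 25
Delta = (9 - 2) * 25 mod 1009 = 175
New hash = (763 + 175) mod 1009 = 938

Answer: 938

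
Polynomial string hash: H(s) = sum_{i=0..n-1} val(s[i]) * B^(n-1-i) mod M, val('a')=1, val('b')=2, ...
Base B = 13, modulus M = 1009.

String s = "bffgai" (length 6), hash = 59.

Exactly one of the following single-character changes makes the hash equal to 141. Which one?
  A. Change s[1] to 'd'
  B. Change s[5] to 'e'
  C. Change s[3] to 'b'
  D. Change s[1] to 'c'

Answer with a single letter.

Answer: D

Derivation:
Option A: s[1]='f'->'d', delta=(4-6)*13^4 mod 1009 = 391, hash=59+391 mod 1009 = 450
Option B: s[5]='i'->'e', delta=(5-9)*13^0 mod 1009 = 1005, hash=59+1005 mod 1009 = 55
Option C: s[3]='g'->'b', delta=(2-7)*13^2 mod 1009 = 164, hash=59+164 mod 1009 = 223
Option D: s[1]='f'->'c', delta=(3-6)*13^4 mod 1009 = 82, hash=59+82 mod 1009 = 141 <-- target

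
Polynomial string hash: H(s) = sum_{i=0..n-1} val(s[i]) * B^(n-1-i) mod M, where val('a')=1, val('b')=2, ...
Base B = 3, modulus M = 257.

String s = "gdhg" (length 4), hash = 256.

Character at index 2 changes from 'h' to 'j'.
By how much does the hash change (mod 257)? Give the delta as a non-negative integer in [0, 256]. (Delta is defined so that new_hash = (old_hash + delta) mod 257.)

Answer: 6

Derivation:
Delta formula: (val(new) - val(old)) * B^(n-1-k) mod M
  val('j') - val('h') = 10 - 8 = 2
  B^(n-1-k) = 3^1 mod 257 = 3
  Delta = 2 * 3 mod 257 = 6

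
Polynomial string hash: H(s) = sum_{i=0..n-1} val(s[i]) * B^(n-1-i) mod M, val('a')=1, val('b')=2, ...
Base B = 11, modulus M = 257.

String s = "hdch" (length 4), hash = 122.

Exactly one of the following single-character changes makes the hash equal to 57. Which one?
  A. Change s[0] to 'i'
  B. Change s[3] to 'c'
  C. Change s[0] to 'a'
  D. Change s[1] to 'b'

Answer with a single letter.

Option A: s[0]='h'->'i', delta=(9-8)*11^3 mod 257 = 46, hash=122+46 mod 257 = 168
Option B: s[3]='h'->'c', delta=(3-8)*11^0 mod 257 = 252, hash=122+252 mod 257 = 117
Option C: s[0]='h'->'a', delta=(1-8)*11^3 mod 257 = 192, hash=122+192 mod 257 = 57 <-- target
Option D: s[1]='d'->'b', delta=(2-4)*11^2 mod 257 = 15, hash=122+15 mod 257 = 137

Answer: C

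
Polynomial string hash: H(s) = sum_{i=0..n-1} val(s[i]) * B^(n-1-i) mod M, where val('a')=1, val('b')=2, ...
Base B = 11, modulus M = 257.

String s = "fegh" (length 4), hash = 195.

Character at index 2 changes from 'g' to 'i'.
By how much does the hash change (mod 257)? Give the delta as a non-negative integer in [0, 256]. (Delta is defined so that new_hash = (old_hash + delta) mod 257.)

Delta formula: (val(new) - val(old)) * B^(n-1-k) mod M
  val('i') - val('g') = 9 - 7 = 2
  B^(n-1-k) = 11^1 mod 257 = 11
  Delta = 2 * 11 mod 257 = 22

Answer: 22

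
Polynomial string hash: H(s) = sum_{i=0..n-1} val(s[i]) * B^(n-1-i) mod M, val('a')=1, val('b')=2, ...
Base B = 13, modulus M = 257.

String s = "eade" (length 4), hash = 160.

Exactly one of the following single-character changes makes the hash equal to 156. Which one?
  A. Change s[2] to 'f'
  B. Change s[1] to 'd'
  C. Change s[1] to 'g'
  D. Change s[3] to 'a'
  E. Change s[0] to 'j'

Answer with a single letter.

Answer: D

Derivation:
Option A: s[2]='d'->'f', delta=(6-4)*13^1 mod 257 = 26, hash=160+26 mod 257 = 186
Option B: s[1]='a'->'d', delta=(4-1)*13^2 mod 257 = 250, hash=160+250 mod 257 = 153
Option C: s[1]='a'->'g', delta=(7-1)*13^2 mod 257 = 243, hash=160+243 mod 257 = 146
Option D: s[3]='e'->'a', delta=(1-5)*13^0 mod 257 = 253, hash=160+253 mod 257 = 156 <-- target
Option E: s[0]='e'->'j', delta=(10-5)*13^3 mod 257 = 191, hash=160+191 mod 257 = 94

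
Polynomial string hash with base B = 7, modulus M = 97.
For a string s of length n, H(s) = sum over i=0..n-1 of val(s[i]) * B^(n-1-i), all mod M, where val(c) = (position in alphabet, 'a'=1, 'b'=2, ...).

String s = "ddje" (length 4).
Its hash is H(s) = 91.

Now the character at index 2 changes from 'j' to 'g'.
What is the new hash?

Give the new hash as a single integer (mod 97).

val('j') = 10, val('g') = 7
Position k = 2, exponent = n-1-k = 1
B^1 mod M = 7^1 mod 97 = 7
Delta = (7 - 10) * 7 mod 97 = 76
New hash = (91 + 76) mod 97 = 70

Answer: 70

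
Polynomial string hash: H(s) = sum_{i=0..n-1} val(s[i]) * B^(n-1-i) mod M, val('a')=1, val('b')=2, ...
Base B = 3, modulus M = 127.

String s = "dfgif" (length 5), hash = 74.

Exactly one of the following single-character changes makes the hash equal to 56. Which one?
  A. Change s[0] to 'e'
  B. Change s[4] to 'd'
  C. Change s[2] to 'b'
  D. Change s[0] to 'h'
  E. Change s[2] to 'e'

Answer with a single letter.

Option A: s[0]='d'->'e', delta=(5-4)*3^4 mod 127 = 81, hash=74+81 mod 127 = 28
Option B: s[4]='f'->'d', delta=(4-6)*3^0 mod 127 = 125, hash=74+125 mod 127 = 72
Option C: s[2]='g'->'b', delta=(2-7)*3^2 mod 127 = 82, hash=74+82 mod 127 = 29
Option D: s[0]='d'->'h', delta=(8-4)*3^4 mod 127 = 70, hash=74+70 mod 127 = 17
Option E: s[2]='g'->'e', delta=(5-7)*3^2 mod 127 = 109, hash=74+109 mod 127 = 56 <-- target

Answer: E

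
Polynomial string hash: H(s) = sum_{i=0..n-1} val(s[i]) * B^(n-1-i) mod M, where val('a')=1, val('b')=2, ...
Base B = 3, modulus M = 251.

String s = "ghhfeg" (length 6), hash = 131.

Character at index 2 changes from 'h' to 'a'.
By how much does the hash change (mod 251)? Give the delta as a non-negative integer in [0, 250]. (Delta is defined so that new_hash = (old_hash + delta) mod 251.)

Answer: 62

Derivation:
Delta formula: (val(new) - val(old)) * B^(n-1-k) mod M
  val('a') - val('h') = 1 - 8 = -7
  B^(n-1-k) = 3^3 mod 251 = 27
  Delta = -7 * 27 mod 251 = 62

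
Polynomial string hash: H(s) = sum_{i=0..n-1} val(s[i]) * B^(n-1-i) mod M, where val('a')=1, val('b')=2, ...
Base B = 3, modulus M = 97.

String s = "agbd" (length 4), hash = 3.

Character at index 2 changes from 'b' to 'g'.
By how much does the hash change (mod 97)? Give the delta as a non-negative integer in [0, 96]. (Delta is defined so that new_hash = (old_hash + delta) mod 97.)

Answer: 15

Derivation:
Delta formula: (val(new) - val(old)) * B^(n-1-k) mod M
  val('g') - val('b') = 7 - 2 = 5
  B^(n-1-k) = 3^1 mod 97 = 3
  Delta = 5 * 3 mod 97 = 15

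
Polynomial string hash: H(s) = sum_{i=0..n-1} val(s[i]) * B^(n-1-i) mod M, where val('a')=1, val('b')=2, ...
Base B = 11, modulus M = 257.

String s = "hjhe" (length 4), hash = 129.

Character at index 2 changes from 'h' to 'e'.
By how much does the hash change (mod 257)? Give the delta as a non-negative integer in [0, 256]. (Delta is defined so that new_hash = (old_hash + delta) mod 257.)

Answer: 224

Derivation:
Delta formula: (val(new) - val(old)) * B^(n-1-k) mod M
  val('e') - val('h') = 5 - 8 = -3
  B^(n-1-k) = 11^1 mod 257 = 11
  Delta = -3 * 11 mod 257 = 224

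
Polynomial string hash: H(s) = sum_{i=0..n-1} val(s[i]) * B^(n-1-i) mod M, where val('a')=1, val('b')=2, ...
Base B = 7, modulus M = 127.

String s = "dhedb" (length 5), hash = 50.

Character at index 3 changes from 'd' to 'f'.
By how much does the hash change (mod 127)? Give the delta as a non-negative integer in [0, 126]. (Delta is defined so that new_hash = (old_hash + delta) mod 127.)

Answer: 14

Derivation:
Delta formula: (val(new) - val(old)) * B^(n-1-k) mod M
  val('f') - val('d') = 6 - 4 = 2
  B^(n-1-k) = 7^1 mod 127 = 7
  Delta = 2 * 7 mod 127 = 14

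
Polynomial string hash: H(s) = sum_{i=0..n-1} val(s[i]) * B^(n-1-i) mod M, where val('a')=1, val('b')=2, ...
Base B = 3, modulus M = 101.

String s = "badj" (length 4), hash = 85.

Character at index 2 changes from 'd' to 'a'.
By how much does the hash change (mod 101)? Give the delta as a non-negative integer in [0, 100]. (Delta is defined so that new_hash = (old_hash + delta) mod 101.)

Delta formula: (val(new) - val(old)) * B^(n-1-k) mod M
  val('a') - val('d') = 1 - 4 = -3
  B^(n-1-k) = 3^1 mod 101 = 3
  Delta = -3 * 3 mod 101 = 92

Answer: 92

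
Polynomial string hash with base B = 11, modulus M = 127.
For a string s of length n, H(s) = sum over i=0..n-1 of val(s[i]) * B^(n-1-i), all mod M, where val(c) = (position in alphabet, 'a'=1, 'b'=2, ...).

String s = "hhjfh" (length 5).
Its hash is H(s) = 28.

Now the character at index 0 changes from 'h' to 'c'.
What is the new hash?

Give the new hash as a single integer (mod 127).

Answer: 102

Derivation:
val('h') = 8, val('c') = 3
Position k = 0, exponent = n-1-k = 4
B^4 mod M = 11^4 mod 127 = 36
Delta = (3 - 8) * 36 mod 127 = 74
New hash = (28 + 74) mod 127 = 102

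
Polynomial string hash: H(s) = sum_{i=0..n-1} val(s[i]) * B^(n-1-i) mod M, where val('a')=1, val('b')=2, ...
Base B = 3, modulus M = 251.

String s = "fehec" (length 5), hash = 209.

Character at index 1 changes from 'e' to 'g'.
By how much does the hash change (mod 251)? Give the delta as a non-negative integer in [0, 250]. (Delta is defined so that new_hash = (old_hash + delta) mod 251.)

Answer: 54

Derivation:
Delta formula: (val(new) - val(old)) * B^(n-1-k) mod M
  val('g') - val('e') = 7 - 5 = 2
  B^(n-1-k) = 3^3 mod 251 = 27
  Delta = 2 * 27 mod 251 = 54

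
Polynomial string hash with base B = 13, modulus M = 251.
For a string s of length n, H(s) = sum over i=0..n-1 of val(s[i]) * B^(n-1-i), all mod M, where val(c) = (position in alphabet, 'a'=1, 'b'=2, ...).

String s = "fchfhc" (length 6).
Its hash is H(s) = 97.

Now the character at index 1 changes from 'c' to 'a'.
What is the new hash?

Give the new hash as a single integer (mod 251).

val('c') = 3, val('a') = 1
Position k = 1, exponent = n-1-k = 4
B^4 mod M = 13^4 mod 251 = 198
Delta = (1 - 3) * 198 mod 251 = 106
New hash = (97 + 106) mod 251 = 203

Answer: 203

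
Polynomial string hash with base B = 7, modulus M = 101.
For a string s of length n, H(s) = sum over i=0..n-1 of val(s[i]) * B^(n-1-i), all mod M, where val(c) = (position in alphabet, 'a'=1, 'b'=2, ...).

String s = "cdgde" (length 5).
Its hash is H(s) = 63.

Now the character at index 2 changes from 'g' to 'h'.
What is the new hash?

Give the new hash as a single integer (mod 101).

Answer: 11

Derivation:
val('g') = 7, val('h') = 8
Position k = 2, exponent = n-1-k = 2
B^2 mod M = 7^2 mod 101 = 49
Delta = (8 - 7) * 49 mod 101 = 49
New hash = (63 + 49) mod 101 = 11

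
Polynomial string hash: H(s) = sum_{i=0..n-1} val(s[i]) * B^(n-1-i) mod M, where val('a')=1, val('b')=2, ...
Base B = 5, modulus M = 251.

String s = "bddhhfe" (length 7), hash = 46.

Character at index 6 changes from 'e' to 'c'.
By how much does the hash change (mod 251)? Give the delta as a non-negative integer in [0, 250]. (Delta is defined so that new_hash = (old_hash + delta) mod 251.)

Answer: 249

Derivation:
Delta formula: (val(new) - val(old)) * B^(n-1-k) mod M
  val('c') - val('e') = 3 - 5 = -2
  B^(n-1-k) = 5^0 mod 251 = 1
  Delta = -2 * 1 mod 251 = 249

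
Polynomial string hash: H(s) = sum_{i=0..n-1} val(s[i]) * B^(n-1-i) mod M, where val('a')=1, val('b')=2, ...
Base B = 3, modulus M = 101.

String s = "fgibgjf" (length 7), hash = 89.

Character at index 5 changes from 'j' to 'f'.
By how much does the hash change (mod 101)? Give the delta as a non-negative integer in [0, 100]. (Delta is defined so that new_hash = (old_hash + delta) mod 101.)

Answer: 89

Derivation:
Delta formula: (val(new) - val(old)) * B^(n-1-k) mod M
  val('f') - val('j') = 6 - 10 = -4
  B^(n-1-k) = 3^1 mod 101 = 3
  Delta = -4 * 3 mod 101 = 89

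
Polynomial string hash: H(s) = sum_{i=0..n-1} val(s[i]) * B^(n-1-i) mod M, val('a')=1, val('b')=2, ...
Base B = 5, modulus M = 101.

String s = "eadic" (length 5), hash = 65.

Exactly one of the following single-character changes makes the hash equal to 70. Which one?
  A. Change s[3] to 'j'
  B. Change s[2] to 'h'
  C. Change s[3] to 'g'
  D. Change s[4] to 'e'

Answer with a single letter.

Answer: A

Derivation:
Option A: s[3]='i'->'j', delta=(10-9)*5^1 mod 101 = 5, hash=65+5 mod 101 = 70 <-- target
Option B: s[2]='d'->'h', delta=(8-4)*5^2 mod 101 = 100, hash=65+100 mod 101 = 64
Option C: s[3]='i'->'g', delta=(7-9)*5^1 mod 101 = 91, hash=65+91 mod 101 = 55
Option D: s[4]='c'->'e', delta=(5-3)*5^0 mod 101 = 2, hash=65+2 mod 101 = 67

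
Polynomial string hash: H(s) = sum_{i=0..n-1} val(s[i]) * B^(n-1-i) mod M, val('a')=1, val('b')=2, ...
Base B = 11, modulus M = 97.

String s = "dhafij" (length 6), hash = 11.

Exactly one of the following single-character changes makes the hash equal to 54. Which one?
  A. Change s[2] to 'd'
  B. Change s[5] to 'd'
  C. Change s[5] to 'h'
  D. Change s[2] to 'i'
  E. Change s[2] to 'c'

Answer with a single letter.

Option A: s[2]='a'->'d', delta=(4-1)*11^3 mod 97 = 16, hash=11+16 mod 97 = 27
Option B: s[5]='j'->'d', delta=(4-10)*11^0 mod 97 = 91, hash=11+91 mod 97 = 5
Option C: s[5]='j'->'h', delta=(8-10)*11^0 mod 97 = 95, hash=11+95 mod 97 = 9
Option D: s[2]='a'->'i', delta=(9-1)*11^3 mod 97 = 75, hash=11+75 mod 97 = 86
Option E: s[2]='a'->'c', delta=(3-1)*11^3 mod 97 = 43, hash=11+43 mod 97 = 54 <-- target

Answer: E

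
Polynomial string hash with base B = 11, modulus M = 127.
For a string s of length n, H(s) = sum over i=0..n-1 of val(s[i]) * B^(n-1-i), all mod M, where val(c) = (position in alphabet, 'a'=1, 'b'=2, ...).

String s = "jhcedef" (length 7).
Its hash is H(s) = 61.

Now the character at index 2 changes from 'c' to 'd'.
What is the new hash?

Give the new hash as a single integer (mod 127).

val('c') = 3, val('d') = 4
Position k = 2, exponent = n-1-k = 4
B^4 mod M = 11^4 mod 127 = 36
Delta = (4 - 3) * 36 mod 127 = 36
New hash = (61 + 36) mod 127 = 97

Answer: 97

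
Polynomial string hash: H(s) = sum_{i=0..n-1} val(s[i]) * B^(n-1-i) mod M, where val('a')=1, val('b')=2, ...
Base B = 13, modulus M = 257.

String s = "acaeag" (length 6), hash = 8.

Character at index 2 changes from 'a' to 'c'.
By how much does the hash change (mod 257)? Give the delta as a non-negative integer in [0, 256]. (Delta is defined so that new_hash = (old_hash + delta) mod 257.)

Delta formula: (val(new) - val(old)) * B^(n-1-k) mod M
  val('c') - val('a') = 3 - 1 = 2
  B^(n-1-k) = 13^3 mod 257 = 141
  Delta = 2 * 141 mod 257 = 25

Answer: 25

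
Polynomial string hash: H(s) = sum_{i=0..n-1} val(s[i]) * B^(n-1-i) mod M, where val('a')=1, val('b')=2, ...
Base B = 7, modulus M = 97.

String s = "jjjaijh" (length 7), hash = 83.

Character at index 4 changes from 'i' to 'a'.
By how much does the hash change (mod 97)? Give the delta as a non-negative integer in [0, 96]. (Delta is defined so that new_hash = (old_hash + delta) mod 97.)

Delta formula: (val(new) - val(old)) * B^(n-1-k) mod M
  val('a') - val('i') = 1 - 9 = -8
  B^(n-1-k) = 7^2 mod 97 = 49
  Delta = -8 * 49 mod 97 = 93

Answer: 93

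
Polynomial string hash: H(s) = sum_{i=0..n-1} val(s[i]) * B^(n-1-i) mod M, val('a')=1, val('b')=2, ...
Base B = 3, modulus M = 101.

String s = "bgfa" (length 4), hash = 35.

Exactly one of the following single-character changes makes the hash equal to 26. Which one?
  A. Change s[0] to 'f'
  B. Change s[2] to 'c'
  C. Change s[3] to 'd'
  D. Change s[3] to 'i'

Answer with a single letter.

Answer: B

Derivation:
Option A: s[0]='b'->'f', delta=(6-2)*3^3 mod 101 = 7, hash=35+7 mod 101 = 42
Option B: s[2]='f'->'c', delta=(3-6)*3^1 mod 101 = 92, hash=35+92 mod 101 = 26 <-- target
Option C: s[3]='a'->'d', delta=(4-1)*3^0 mod 101 = 3, hash=35+3 mod 101 = 38
Option D: s[3]='a'->'i', delta=(9-1)*3^0 mod 101 = 8, hash=35+8 mod 101 = 43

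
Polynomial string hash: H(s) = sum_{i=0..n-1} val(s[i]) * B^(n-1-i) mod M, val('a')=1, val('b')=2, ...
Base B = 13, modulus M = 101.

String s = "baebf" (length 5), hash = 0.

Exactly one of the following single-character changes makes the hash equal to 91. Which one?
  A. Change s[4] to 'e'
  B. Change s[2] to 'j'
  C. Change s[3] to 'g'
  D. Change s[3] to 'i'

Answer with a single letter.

Option A: s[4]='f'->'e', delta=(5-6)*13^0 mod 101 = 100, hash=0+100 mod 101 = 100
Option B: s[2]='e'->'j', delta=(10-5)*13^2 mod 101 = 37, hash=0+37 mod 101 = 37
Option C: s[3]='b'->'g', delta=(7-2)*13^1 mod 101 = 65, hash=0+65 mod 101 = 65
Option D: s[3]='b'->'i', delta=(9-2)*13^1 mod 101 = 91, hash=0+91 mod 101 = 91 <-- target

Answer: D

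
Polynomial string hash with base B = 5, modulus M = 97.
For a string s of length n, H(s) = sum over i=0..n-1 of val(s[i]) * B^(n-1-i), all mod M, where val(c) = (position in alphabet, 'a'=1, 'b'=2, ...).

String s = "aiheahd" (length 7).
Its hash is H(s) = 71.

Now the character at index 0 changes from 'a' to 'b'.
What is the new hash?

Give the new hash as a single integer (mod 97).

Answer: 79

Derivation:
val('a') = 1, val('b') = 2
Position k = 0, exponent = n-1-k = 6
B^6 mod M = 5^6 mod 97 = 8
Delta = (2 - 1) * 8 mod 97 = 8
New hash = (71 + 8) mod 97 = 79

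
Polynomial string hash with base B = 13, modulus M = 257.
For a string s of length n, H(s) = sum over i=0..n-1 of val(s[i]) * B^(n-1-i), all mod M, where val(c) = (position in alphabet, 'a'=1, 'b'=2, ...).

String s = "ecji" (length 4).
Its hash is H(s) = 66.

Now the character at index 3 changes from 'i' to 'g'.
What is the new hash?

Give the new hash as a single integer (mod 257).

Answer: 64

Derivation:
val('i') = 9, val('g') = 7
Position k = 3, exponent = n-1-k = 0
B^0 mod M = 13^0 mod 257 = 1
Delta = (7 - 9) * 1 mod 257 = 255
New hash = (66 + 255) mod 257 = 64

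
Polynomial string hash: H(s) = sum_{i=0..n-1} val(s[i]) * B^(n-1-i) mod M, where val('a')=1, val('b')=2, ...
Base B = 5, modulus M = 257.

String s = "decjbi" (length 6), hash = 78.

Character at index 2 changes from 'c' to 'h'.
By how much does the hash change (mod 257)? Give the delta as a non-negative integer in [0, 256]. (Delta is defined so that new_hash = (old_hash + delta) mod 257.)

Answer: 111

Derivation:
Delta formula: (val(new) - val(old)) * B^(n-1-k) mod M
  val('h') - val('c') = 8 - 3 = 5
  B^(n-1-k) = 5^3 mod 257 = 125
  Delta = 5 * 125 mod 257 = 111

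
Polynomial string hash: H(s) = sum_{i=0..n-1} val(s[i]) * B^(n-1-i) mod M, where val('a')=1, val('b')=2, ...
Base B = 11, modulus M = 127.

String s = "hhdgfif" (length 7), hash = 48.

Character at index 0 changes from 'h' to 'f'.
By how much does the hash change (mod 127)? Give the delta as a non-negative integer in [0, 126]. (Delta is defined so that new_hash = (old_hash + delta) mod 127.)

Answer: 51

Derivation:
Delta formula: (val(new) - val(old)) * B^(n-1-k) mod M
  val('f') - val('h') = 6 - 8 = -2
  B^(n-1-k) = 11^6 mod 127 = 38
  Delta = -2 * 38 mod 127 = 51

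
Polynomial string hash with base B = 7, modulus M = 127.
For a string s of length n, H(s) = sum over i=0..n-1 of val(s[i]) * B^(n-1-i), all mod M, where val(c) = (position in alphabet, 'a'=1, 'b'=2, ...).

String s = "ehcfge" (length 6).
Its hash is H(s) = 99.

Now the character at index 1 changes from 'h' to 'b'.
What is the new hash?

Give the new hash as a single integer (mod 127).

val('h') = 8, val('b') = 2
Position k = 1, exponent = n-1-k = 4
B^4 mod M = 7^4 mod 127 = 115
Delta = (2 - 8) * 115 mod 127 = 72
New hash = (99 + 72) mod 127 = 44

Answer: 44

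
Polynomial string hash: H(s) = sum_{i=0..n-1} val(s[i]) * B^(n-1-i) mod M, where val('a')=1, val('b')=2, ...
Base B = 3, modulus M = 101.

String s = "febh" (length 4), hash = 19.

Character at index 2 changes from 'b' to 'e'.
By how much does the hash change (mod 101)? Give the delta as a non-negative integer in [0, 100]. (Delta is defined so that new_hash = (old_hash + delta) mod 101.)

Answer: 9

Derivation:
Delta formula: (val(new) - val(old)) * B^(n-1-k) mod M
  val('e') - val('b') = 5 - 2 = 3
  B^(n-1-k) = 3^1 mod 101 = 3
  Delta = 3 * 3 mod 101 = 9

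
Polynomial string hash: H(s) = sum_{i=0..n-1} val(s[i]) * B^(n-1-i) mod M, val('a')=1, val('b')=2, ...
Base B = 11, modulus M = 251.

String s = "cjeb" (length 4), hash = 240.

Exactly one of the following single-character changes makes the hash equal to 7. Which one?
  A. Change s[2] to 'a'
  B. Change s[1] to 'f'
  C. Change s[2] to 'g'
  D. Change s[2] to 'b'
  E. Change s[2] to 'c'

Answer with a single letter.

Answer: B

Derivation:
Option A: s[2]='e'->'a', delta=(1-5)*11^1 mod 251 = 207, hash=240+207 mod 251 = 196
Option B: s[1]='j'->'f', delta=(6-10)*11^2 mod 251 = 18, hash=240+18 mod 251 = 7 <-- target
Option C: s[2]='e'->'g', delta=(7-5)*11^1 mod 251 = 22, hash=240+22 mod 251 = 11
Option D: s[2]='e'->'b', delta=(2-5)*11^1 mod 251 = 218, hash=240+218 mod 251 = 207
Option E: s[2]='e'->'c', delta=(3-5)*11^1 mod 251 = 229, hash=240+229 mod 251 = 218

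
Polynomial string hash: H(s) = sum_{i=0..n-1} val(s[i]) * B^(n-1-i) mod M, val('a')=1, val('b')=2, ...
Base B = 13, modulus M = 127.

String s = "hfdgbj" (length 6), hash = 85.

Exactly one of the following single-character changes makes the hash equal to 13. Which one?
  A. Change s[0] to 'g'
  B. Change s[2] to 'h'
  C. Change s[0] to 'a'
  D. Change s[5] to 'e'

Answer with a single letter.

Option A: s[0]='h'->'g', delta=(7-8)*13^5 mod 127 = 55, hash=85+55 mod 127 = 13 <-- target
Option B: s[2]='d'->'h', delta=(8-4)*13^3 mod 127 = 25, hash=85+25 mod 127 = 110
Option C: s[0]='h'->'a', delta=(1-8)*13^5 mod 127 = 4, hash=85+4 mod 127 = 89
Option D: s[5]='j'->'e', delta=(5-10)*13^0 mod 127 = 122, hash=85+122 mod 127 = 80

Answer: A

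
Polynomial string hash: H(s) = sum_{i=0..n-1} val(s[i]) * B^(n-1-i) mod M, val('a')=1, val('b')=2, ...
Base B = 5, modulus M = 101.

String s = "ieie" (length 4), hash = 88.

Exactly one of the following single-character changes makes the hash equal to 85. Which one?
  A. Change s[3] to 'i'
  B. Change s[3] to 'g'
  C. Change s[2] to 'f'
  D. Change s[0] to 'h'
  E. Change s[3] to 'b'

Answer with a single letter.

Answer: E

Derivation:
Option A: s[3]='e'->'i', delta=(9-5)*5^0 mod 101 = 4, hash=88+4 mod 101 = 92
Option B: s[3]='e'->'g', delta=(7-5)*5^0 mod 101 = 2, hash=88+2 mod 101 = 90
Option C: s[2]='i'->'f', delta=(6-9)*5^1 mod 101 = 86, hash=88+86 mod 101 = 73
Option D: s[0]='i'->'h', delta=(8-9)*5^3 mod 101 = 77, hash=88+77 mod 101 = 64
Option E: s[3]='e'->'b', delta=(2-5)*5^0 mod 101 = 98, hash=88+98 mod 101 = 85 <-- target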